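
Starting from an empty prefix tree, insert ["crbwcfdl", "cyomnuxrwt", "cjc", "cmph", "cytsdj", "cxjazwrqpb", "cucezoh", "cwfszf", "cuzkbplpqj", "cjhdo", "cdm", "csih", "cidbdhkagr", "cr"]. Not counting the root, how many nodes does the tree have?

71

Trace insertions, counting only characters that open a new branch:
  "crbwcfdl" → 8 new (c, r, b, w, c, f, d, l)
  "cyomnuxrwt" → prefix "c" already present; 9 new (y, o, m, n, u, x, r, w, t)
  "cjc" → prefix "c" already present; 2 new (j, c)
  "cmph" → prefix "c" already present; 3 new (m, p, h)
  "cytsdj" → prefix "cy" already present; 4 new (t, s, d, j)
  "cxjazwrqpb" → prefix "c" already present; 9 new (x, j, a, z, w, r, q, p, b)
  "cucezoh" → prefix "c" already present; 6 new (u, c, e, z, o, h)
  "cwfszf" → prefix "c" already present; 5 new (w, f, s, z, f)
  "cuzkbplpqj" → prefix "cu" already present; 8 new (z, k, b, p, l, p, q, j)
  "cjhdo" → prefix "cj" already present; 3 new (h, d, o)
  "cdm" → prefix "c" already present; 2 new (d, m)
  "csih" → prefix "c" already present; 3 new (s, i, h)
  "cidbdhkagr" → prefix "c" already present; 9 new (i, d, b, d, h, k, a, g, r)
  "cr" → prefix "cr" already present; 0 new (none)
Total nodes = 8 + 9 + 2 + 3 + 4 + 9 + 6 + 5 + 8 + 3 + 2 + 3 + 9 + 0 = 71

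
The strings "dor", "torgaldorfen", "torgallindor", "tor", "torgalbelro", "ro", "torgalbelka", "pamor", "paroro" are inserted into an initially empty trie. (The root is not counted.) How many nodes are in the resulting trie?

For each word, the new-node count is its length minus the longest prefix already in the trie:
  "dor" → 3 new (d, o, r)
  "torgaldorfen" → 12 new (t, o, r, g, a, l, d, o, r, f, e, n)
  "torgallindor" → prefix "torgal" already present; 6 new (l, i, n, d, o, r)
  "tor" → prefix "tor" already present; 0 new (none)
  "torgalbelro" → prefix "torgal" already present; 5 new (b, e, l, r, o)
  "ro" → 2 new (r, o)
  "torgalbelka" → prefix "torgalbel" already present; 2 new (k, a)
  "pamor" → 5 new (p, a, m, o, r)
  "paroro" → prefix "pa" already present; 4 new (r, o, r, o)
Total nodes = 3 + 12 + 6 + 0 + 5 + 2 + 2 + 5 + 4 = 39

39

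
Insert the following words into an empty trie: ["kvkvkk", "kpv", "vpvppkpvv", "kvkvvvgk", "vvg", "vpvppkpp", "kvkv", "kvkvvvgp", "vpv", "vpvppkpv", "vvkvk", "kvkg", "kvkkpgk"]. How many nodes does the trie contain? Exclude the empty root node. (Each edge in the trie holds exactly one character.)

33

For each word, the new-node count is its length minus the longest prefix already in the trie:
  "kvkvkk" → 6 new (k, v, k, v, k, k)
  "kpv" → prefix "k" already present; 2 new (p, v)
  "vpvppkpvv" → 9 new (v, p, v, p, p, k, p, v, v)
  "kvkvvvgk" → prefix "kvkv" already present; 4 new (v, v, g, k)
  "vvg" → prefix "v" already present; 2 new (v, g)
  "vpvppkpp" → prefix "vpvppkp" already present; 1 new (p)
  "kvkv" → prefix "kvkv" already present; 0 new (none)
  "kvkvvvgp" → prefix "kvkvvvg" already present; 1 new (p)
  "vpv" → prefix "vpv" already present; 0 new (none)
  "vpvppkpv" → prefix "vpvppkpv" already present; 0 new (none)
  "vvkvk" → prefix "vv" already present; 3 new (k, v, k)
  "kvkg" → prefix "kvk" already present; 1 new (g)
  "kvkkpgk" → prefix "kvk" already present; 4 new (k, p, g, k)
Total nodes = 6 + 2 + 9 + 4 + 2 + 1 + 0 + 1 + 0 + 0 + 3 + 1 + 4 = 33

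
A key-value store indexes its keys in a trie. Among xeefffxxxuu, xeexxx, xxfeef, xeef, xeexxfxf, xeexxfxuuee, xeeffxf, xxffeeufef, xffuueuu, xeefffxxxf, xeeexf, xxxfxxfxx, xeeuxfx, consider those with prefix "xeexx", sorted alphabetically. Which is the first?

xeexxfxf

DFS of the "xeexx" subtree visits, in order: "xeexxfxf", "xeexxfxuuee", "xeexxx"
Position 1: xeexxfxf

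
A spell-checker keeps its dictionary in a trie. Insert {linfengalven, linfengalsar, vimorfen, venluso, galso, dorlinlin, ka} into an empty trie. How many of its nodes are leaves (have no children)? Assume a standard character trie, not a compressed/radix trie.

Leaves are exactly the stored words that no other stored word extends.
Those words: "dorlinlin", "galso", "ka", "linfengalsar", "linfengalven", "venluso", "vimorfen"
Leaf count: 7

7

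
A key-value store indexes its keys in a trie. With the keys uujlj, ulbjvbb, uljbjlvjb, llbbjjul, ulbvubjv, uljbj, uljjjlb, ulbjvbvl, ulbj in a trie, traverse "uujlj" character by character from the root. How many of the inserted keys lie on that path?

Walk "uujlj" from the root; an end-of-word marker is hit whenever a stored word is a prefix of "uujlj".
Prefixes of the query that are stored words: "uujlj"
Count: 1

1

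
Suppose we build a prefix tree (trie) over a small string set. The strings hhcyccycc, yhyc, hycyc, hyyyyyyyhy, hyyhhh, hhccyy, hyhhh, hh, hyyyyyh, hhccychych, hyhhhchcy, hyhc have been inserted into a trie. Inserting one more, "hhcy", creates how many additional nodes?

0

"hhcy" is already a full path in the trie; only an end-marker is added.
No new nodes are needed: 0.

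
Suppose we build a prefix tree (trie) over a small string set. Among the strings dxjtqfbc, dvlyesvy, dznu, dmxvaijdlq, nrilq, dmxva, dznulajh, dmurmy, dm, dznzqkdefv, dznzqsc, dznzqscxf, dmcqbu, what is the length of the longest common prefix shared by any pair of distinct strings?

7

The deepest shared node is where two words last agree before diverging.
"dznzqsc" and "dznzqscxf" agree on "dznzqsc" (7 characters) before diverging; nothing deeper is shared.
Longest shared-prefix length: 7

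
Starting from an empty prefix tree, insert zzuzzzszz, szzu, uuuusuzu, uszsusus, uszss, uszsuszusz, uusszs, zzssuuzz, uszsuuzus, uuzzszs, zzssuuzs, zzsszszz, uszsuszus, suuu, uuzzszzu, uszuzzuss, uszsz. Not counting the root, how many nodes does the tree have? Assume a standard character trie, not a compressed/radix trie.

69

For each word, the new-node count is its length minus the longest prefix already in the trie:
  "zzuzzzszz" → 9 new (z, z, u, z, z, z, s, z, z)
  "szzu" → 4 new (s, z, z, u)
  "uuuusuzu" → 8 new (u, u, u, u, s, u, z, u)
  "uszsusus" → prefix "u" already present; 7 new (s, z, s, u, s, u, s)
  "uszss" → prefix "uszs" already present; 1 new (s)
  "uszsuszusz" → prefix "uszsus" already present; 4 new (z, u, s, z)
  "uusszs" → prefix "uu" already present; 4 new (s, s, z, s)
  "zzssuuzz" → prefix "zz" already present; 6 new (s, s, u, u, z, z)
  "uszsuuzus" → prefix "uszsu" already present; 4 new (u, z, u, s)
  "uuzzszs" → prefix "uu" already present; 5 new (z, z, s, z, s)
  "zzssuuzs" → prefix "zzssuuz" already present; 1 new (s)
  "zzsszszz" → prefix "zzss" already present; 4 new (z, s, z, z)
  "uszsuszus" → prefix "uszsuszus" already present; 0 new (none)
  "suuu" → prefix "s" already present; 3 new (u, u, u)
  "uuzzszzu" → prefix "uuzzsz" already present; 2 new (z, u)
  "uszuzzuss" → prefix "usz" already present; 6 new (u, z, z, u, s, s)
  "uszsz" → prefix "uszs" already present; 1 new (z)
Total nodes = 9 + 4 + 8 + 7 + 1 + 4 + 4 + 6 + 4 + 5 + 1 + 4 + 0 + 3 + 2 + 6 + 1 = 69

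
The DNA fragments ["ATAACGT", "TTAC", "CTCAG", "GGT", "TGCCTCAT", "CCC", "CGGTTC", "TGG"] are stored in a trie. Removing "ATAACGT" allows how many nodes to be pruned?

After clearing the end-marker at "ATAACGT", prune upward until reaching a node still needed by another word.
No other word shares any prefix with "ATAACGT", so all 7 of its nodes go.
Nodes removed: 7

7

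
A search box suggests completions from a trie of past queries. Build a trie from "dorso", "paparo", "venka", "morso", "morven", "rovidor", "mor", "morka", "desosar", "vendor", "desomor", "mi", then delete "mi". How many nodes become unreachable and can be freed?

1

A node on "mi"'s path can go only if nothing else ends at it or branches off below it.
The suffix "i" (1 node) is used only by "mi"; the node for "m" still has the child "o", so pruning stops there.
Nodes removed: 1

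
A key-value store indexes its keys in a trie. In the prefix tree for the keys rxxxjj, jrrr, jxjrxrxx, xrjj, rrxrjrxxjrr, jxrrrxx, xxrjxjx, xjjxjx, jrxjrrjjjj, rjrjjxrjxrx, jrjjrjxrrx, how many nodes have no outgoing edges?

Leaves are exactly the stored words that no other stored word extends.
Those words: "jrjjrjxrrx", "jrrr", "jrxjrrjjjj", "jxjrxrxx", "jxrrrxx", "rjrjjxrjxrx", "rrxrjrxxjrr", "rxxxjj", "xjjxjx", "xrjj", "xxrjxjx"
Leaf count: 11

11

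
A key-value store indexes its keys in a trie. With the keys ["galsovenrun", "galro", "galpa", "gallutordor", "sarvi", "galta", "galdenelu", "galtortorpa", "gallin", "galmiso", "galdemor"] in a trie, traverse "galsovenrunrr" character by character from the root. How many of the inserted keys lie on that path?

1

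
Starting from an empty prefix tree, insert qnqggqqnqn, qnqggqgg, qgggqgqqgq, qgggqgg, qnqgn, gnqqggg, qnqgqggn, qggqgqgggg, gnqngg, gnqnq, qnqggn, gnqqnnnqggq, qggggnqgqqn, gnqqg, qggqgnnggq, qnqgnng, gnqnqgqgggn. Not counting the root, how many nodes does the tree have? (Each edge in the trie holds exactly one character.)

Trace insertions, counting only characters that open a new branch:
  "qnqggqqnqn" → 10 new (q, n, q, g, g, q, q, n, q, n)
  "qnqggqgg" → prefix "qnqggq" already present; 2 new (g, g)
  "qgggqgqqgq" → prefix "q" already present; 9 new (g, g, g, q, g, q, q, g, q)
  "qgggqgg" → prefix "qgggqg" already present; 1 new (g)
  "qnqgn" → prefix "qnqg" already present; 1 new (n)
  "gnqqggg" → 7 new (g, n, q, q, g, g, g)
  "qnqgqggn" → prefix "qnqg" already present; 4 new (q, g, g, n)
  "qggqgqgggg" → prefix "qgg" already present; 7 new (q, g, q, g, g, g, g)
  "gnqngg" → prefix "gnq" already present; 3 new (n, g, g)
  "gnqnq" → prefix "gnqn" already present; 1 new (q)
  "qnqggn" → prefix "qnqgg" already present; 1 new (n)
  "gnqqnnnqggq" → prefix "gnqq" already present; 7 new (n, n, n, q, g, g, q)
  "qggggnqgqqn" → prefix "qggg" already present; 7 new (g, n, q, g, q, q, n)
  "gnqqg" → prefix "gnqqg" already present; 0 new (none)
  "qggqgnnggq" → prefix "qggqg" already present; 5 new (n, n, g, g, q)
  "qnqgnng" → prefix "qnqgn" already present; 2 new (n, g)
  "gnqnqgqgggn" → prefix "gnqnq" already present; 6 new (g, q, g, g, g, n)
Total nodes = 10 + 2 + 9 + 1 + 1 + 7 + 4 + 7 + 3 + 1 + 1 + 7 + 7 + 0 + 5 + 2 + 6 = 73

73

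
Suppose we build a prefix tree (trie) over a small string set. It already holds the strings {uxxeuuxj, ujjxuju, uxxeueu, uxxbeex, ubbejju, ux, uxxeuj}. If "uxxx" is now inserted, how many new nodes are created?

"uxx" is already a path in the trie; the remaining "x" must be added.
Each of the 1 remaining characters creates one node.

1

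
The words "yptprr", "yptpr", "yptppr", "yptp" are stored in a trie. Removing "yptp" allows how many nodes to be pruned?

0

After clearing the end-marker at "yptp", prune upward until reaching a node still needed by another word.
Every node on "yptp" is still needed (e.g. by "yptprr"), so nothing is freed.
Nodes removed: 0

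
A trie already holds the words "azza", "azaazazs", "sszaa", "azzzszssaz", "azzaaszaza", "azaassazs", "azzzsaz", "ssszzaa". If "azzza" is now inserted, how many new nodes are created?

"azzz" is already a path in the trie; the remaining "a" must be added.
New nodes needed: |"azzza"| − 4 = 5 − 4 = 1.

1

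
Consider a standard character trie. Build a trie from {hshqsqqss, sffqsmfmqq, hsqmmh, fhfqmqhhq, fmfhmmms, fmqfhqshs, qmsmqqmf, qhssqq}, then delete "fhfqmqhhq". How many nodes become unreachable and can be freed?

8

After clearing the end-marker at "fhfqmqhhq", prune upward until reaching a node still needed by another word.
The suffix "hfqmqhhq" (8 nodes) is used only by "fhfqmqhhq"; the node for "f" still has the child "m", so pruning stops there.
Nodes removed: 8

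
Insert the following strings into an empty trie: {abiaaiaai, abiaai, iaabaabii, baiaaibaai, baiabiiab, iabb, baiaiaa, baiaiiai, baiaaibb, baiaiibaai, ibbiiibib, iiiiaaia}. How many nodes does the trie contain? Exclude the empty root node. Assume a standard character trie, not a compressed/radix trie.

61

Insert word by word; a character creates a node only if that edge doesn't already exist:
  "abiaaiaai" → 9 new (a, b, i, a, a, i, a, a, i)
  "abiaai" → prefix "abiaai" already present; 0 new (none)
  "iaabaabii" → 9 new (i, a, a, b, a, a, b, i, i)
  "baiaaibaai" → 10 new (b, a, i, a, a, i, b, a, a, i)
  "baiabiiab" → prefix "baia" already present; 5 new (b, i, i, a, b)
  "iabb" → prefix "ia" already present; 2 new (b, b)
  "baiaiaa" → prefix "baia" already present; 3 new (i, a, a)
  "baiaiiai" → prefix "baiai" already present; 3 new (i, a, i)
  "baiaaibb" → prefix "baiaaib" already present; 1 new (b)
  "baiaiibaai" → prefix "baiaii" already present; 4 new (b, a, a, i)
  "ibbiiibib" → prefix "i" already present; 8 new (b, b, i, i, i, b, i, b)
  "iiiiaaia" → prefix "i" already present; 7 new (i, i, i, a, a, i, a)
Total nodes = 9 + 0 + 9 + 10 + 5 + 2 + 3 + 3 + 1 + 4 + 8 + 7 = 61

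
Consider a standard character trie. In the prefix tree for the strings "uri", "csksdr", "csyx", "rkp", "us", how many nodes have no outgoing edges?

5

A leaf is a node with no children — equivalently, the end of a word that is not a proper prefix of any other stored word.
Those words: "csksdr", "csyx", "rkp", "uri", "us"
Leaf count: 5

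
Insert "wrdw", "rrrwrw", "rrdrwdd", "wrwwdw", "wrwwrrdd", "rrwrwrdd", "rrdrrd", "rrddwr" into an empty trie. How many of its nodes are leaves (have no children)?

8

A leaf is a node with no children — equivalently, the end of a word that is not a proper prefix of any other stored word.
Those words: "rrddwr", "rrdrrd", "rrdrwdd", "rrrwrw", "rrwrwrdd", "wrdw", "wrwwdw", "wrwwrrdd"
Leaf count: 8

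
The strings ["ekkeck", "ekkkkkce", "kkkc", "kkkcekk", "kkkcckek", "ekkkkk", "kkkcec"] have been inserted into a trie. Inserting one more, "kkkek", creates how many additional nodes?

Walking "kkkek" from the root, the first 3 characters ("kkk") follow existing edges; "e" is the first miss.
New nodes needed: |"kkkek"| − 3 = 5 − 3 = 2.

2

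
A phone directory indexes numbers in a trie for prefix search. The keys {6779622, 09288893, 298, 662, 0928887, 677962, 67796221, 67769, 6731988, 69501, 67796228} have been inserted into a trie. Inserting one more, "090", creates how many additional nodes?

The longest prefix of "090" already in the trie is "09" (length 2).
New nodes needed: |"090"| − 2 = 3 − 2 = 1.

1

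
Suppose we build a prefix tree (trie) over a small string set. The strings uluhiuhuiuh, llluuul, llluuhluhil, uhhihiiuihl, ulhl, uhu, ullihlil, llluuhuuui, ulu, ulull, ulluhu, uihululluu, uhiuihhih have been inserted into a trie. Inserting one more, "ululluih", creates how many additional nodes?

3

"ulull" is already a path in the trie; the remaining "uih" must be added.
So 8 − 5 = 3 new nodes.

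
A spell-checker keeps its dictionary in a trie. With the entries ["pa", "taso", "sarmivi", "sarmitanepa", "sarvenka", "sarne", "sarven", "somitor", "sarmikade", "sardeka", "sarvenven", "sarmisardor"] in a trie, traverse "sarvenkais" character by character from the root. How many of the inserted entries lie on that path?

2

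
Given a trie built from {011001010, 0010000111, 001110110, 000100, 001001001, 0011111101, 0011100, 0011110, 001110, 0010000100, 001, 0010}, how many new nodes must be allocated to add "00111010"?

1

The longest prefix of "00111010" already in the trie is "0011101" (length 7).
So 8 − 7 = 1 new nodes.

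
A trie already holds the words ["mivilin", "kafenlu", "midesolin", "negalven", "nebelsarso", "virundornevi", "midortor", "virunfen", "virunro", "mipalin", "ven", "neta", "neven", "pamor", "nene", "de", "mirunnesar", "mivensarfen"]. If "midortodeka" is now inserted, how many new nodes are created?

Walking "midortodeka" from the root, the first 7 characters ("midorto") follow existing edges; "d" is the first miss.
New nodes needed: |"midortodeka"| − 7 = 11 − 7 = 4.

4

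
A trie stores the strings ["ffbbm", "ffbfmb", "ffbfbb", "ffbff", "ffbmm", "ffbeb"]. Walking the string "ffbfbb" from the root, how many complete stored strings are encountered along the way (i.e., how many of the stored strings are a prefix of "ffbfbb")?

Walk "ffbfbb" from the root; an end-of-word marker is hit whenever a stored word is a prefix of "ffbfbb".
Prefixes of the query that are stored words: "ffbfbb"
Count: 1

1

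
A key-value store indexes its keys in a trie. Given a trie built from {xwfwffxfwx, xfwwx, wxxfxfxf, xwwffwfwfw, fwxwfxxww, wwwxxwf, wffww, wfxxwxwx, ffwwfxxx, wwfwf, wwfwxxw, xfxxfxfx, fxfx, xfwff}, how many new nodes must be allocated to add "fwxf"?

Walking "fwxf" from the root, the first 3 characters ("fwx") follow existing edges; "f" is the first miss.
Each of the 1 remaining characters creates one node.

1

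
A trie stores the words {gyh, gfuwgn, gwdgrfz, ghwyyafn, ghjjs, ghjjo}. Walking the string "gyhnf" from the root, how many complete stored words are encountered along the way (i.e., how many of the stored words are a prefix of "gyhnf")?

1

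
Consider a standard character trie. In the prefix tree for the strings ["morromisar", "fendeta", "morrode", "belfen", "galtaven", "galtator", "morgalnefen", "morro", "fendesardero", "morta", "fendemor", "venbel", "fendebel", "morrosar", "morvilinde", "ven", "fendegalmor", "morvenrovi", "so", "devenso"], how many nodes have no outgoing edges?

18

A leaf is a node with no children — equivalently, the end of a word that is not a proper prefix of any other stored word.
Those words: "belfen", "devenso", "fendebel", "fendegalmor", "fendemor", "fendesardero", "fendeta", "galtator", "galtaven", "morgalnefen", "morrode", "morromisar", "morrosar", "morta", "morvenrovi", "morvilinde", "so", "venbel"
Leaf count: 18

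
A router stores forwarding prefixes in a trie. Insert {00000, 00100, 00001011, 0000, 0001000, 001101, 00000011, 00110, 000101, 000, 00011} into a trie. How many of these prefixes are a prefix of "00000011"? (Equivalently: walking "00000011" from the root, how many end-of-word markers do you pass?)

Traverse "00000011" character by character; count nodes along the way that are marked as word ends.
Prefixes of the query that are stored words: "000", "0000", "00000", "00000011"
Count: 4

4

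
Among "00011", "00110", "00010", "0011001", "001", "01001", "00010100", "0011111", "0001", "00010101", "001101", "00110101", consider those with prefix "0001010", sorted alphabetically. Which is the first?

00010100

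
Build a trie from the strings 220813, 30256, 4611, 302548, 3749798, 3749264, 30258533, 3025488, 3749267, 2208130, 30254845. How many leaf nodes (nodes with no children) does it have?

A leaf is a node with no children — equivalently, the end of a word that is not a proper prefix of any other stored word.
Those words: "2208130", "30254845", "3025488", "30256", "30258533", "3749264", "3749267", "3749798", "4611"
Leaf count: 9

9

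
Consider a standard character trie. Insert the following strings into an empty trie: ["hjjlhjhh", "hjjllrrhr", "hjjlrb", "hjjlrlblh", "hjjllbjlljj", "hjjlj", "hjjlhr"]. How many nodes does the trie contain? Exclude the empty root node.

27

For each word, the new-node count is its length minus the longest prefix already in the trie:
  "hjjlhjhh" → 8 new (h, j, j, l, h, j, h, h)
  "hjjllrrhr" → prefix "hjjl" already present; 5 new (l, r, r, h, r)
  "hjjlrb" → prefix "hjjl" already present; 2 new (r, b)
  "hjjlrlblh" → prefix "hjjlr" already present; 4 new (l, b, l, h)
  "hjjllbjlljj" → prefix "hjjll" already present; 6 new (b, j, l, l, j, j)
  "hjjlj" → prefix "hjjl" already present; 1 new (j)
  "hjjlhr" → prefix "hjjlh" already present; 1 new (r)
Total nodes = 8 + 5 + 2 + 4 + 6 + 1 + 1 = 27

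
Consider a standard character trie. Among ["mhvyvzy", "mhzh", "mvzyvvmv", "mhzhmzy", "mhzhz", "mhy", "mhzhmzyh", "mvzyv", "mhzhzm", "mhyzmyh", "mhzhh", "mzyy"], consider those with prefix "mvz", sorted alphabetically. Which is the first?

mvzyv

DFS of the "mvz" subtree visits, in order: "mvzyv", "mvzyvvmv"
The 1st is mvzyv.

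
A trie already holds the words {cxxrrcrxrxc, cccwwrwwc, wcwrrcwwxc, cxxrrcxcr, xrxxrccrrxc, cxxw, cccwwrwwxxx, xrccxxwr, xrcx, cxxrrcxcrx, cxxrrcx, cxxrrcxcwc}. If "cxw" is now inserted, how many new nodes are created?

The longest prefix of "cxw" already in the trie is "cx" (length 2).
So 3 − 2 = 1 new nodes.

1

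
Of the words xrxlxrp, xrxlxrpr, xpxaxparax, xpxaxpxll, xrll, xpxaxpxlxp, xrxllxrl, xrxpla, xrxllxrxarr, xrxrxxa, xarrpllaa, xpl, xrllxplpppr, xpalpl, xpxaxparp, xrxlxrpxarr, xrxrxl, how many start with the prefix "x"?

17

Walk to "x"; the words in its subtree are exactly those with that prefix.
Matches: "xarrpllaa", "xpalpl", "xpl", "xpxaxparax", "xpxaxparp", "xpxaxpxll", "xpxaxpxlxp", "xrll", "xrllxplpppr", "xrxllxrl", "xrxllxrxarr", "xrxlxrp", "xrxlxrpr", "xrxlxrpxarr", "xrxpla", "xrxrxl", "xrxrxxa"
Count: 17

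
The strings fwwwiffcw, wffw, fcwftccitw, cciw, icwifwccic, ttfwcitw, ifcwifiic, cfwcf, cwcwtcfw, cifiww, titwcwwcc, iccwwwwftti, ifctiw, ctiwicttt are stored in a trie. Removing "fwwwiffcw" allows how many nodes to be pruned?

A node on "fwwwiffcw"'s path can go only if nothing else ends at it or branches off below it.
The suffix "wwwiffcw" (8 nodes) is used only by "fwwwiffcw"; the node for "f" still has the child "c", so pruning stops there.
Nodes removed: 8

8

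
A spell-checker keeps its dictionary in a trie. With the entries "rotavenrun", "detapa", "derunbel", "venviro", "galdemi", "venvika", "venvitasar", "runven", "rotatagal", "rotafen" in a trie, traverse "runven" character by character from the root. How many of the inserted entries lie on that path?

1

Walk "runven" from the root; an end-of-word marker is hit whenever a stored word is a prefix of "runven".
Prefixes of the query that are stored words: "runven"
Count: 1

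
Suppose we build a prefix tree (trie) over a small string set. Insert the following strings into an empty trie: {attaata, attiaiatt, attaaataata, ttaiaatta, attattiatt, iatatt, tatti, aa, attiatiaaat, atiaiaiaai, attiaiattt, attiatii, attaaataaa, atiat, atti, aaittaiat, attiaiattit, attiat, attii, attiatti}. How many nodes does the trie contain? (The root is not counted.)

75

For each word, the new-node count is its length minus the longest prefix already in the trie:
  "attaata" → 7 new (a, t, t, a, a, t, a)
  "attiaiatt" → prefix "att" already present; 6 new (i, a, i, a, t, t)
  "attaaataata" → prefix "attaa" already present; 6 new (a, t, a, a, t, a)
  "ttaiaatta" → 9 new (t, t, a, i, a, a, t, t, a)
  "attattiatt" → prefix "atta" already present; 6 new (t, t, i, a, t, t)
  "iatatt" → 6 new (i, a, t, a, t, t)
  "tatti" → prefix "t" already present; 4 new (a, t, t, i)
  "aa" → prefix "a" already present; 1 new (a)
  "attiatiaaat" → prefix "attia" already present; 6 new (t, i, a, a, a, t)
  "atiaiaiaai" → prefix "at" already present; 8 new (i, a, i, a, i, a, a, i)
  "attiaiattt" → prefix "attiaiatt" already present; 1 new (t)
  "attiatii" → prefix "attiati" already present; 1 new (i)
  "attaaataaa" → prefix "attaaataa" already present; 1 new (a)
  "atiat" → prefix "atia" already present; 1 new (t)
  "atti" → prefix "atti" already present; 0 new (none)
  "aaittaiat" → prefix "aa" already present; 7 new (i, t, t, a, i, a, t)
  "attiaiattit" → prefix "attiaiatt" already present; 2 new (i, t)
  "attiat" → prefix "attiat" already present; 0 new (none)
  "attii" → prefix "atti" already present; 1 new (i)
  "attiatti" → prefix "attiat" already present; 2 new (t, i)
Total nodes = 7 + 6 + 6 + 9 + 6 + 6 + 4 + 1 + 6 + 8 + 1 + 1 + 1 + 1 + 0 + 7 + 2 + 0 + 1 + 2 = 75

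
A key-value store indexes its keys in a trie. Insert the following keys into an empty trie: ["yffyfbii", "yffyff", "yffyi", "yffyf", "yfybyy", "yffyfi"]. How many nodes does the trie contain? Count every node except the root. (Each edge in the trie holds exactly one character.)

15

Insert word by word; a character creates a node only if that edge doesn't already exist:
  "yffyfbii" → 8 new (y, f, f, y, f, b, i, i)
  "yffyff" → prefix "yffyf" already present; 1 new (f)
  "yffyi" → prefix "yffy" already present; 1 new (i)
  "yffyf" → prefix "yffyf" already present; 0 new (none)
  "yfybyy" → prefix "yf" already present; 4 new (y, b, y, y)
  "yffyfi" → prefix "yffyf" already present; 1 new (i)
Total nodes = 8 + 1 + 1 + 0 + 4 + 1 = 15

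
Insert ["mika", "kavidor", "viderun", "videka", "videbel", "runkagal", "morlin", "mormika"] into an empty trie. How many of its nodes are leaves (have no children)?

Leaves are exactly the stored words that no other stored word extends.
Those words: "kavidor", "mika", "morlin", "mormika", "runkagal", "videbel", "videka", "viderun"
Leaf count: 8

8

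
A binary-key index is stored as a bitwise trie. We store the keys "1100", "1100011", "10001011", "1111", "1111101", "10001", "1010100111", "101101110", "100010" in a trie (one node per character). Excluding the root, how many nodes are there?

Trie structure (* marks end of a word):
(root)
└─ 1
   ├─ 0
   │  ├─ 0
   │  │  └─ 0
   │  │     └─ 1 *
   │  │        └─ 0 *
   │  │           └─ 1
   │  │              └─ 1 *
   │  └─ 1
   │     ├─ 0
   │     │  └─ 1
   │     │     └─ 0
   │     │        └─ 0
   │     │           └─ 1
   │     │              └─ 1
   │     │                 └─ 1 *
   │     └─ 1
   │        └─ 0
   │           └─ 1
   │              └─ 1
   │                 └─ 1
   │                    └─ 0 *
   └─ 1
      ├─ 0
      │  └─ 0 *
      │     └─ 0
      │        └─ 1
      │           └─ 1 *
      └─ 1
         └─ 1 *
            └─ 1
               └─ 0
                  └─ 1 *
Counting every labelled node above: 33.

33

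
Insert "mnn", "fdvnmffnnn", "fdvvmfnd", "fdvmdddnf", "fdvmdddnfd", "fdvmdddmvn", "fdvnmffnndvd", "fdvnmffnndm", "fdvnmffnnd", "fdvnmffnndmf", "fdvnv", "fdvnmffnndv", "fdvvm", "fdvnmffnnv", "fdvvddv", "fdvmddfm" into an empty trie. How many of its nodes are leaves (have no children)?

11

A leaf is a node with no children — equivalently, the end of a word that is not a proper prefix of any other stored word.
Those words: "fdvmdddmvn", "fdvmdddnfd", "fdvmddfm", "fdvnmffnndmf", "fdvnmffnndvd", "fdvnmffnnn", "fdvnmffnnv", "fdvnv", "fdvvddv", "fdvvmfnd", "mnn"
Leaf count: 11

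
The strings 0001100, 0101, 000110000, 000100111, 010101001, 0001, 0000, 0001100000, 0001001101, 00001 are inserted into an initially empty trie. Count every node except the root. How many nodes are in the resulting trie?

Trace insertions, counting only characters that open a new branch:
  "0001100" → 7 new (0, 0, 0, 1, 1, 0, 0)
  "0101" → prefix "0" already present; 3 new (1, 0, 1)
  "000110000" → prefix "0001100" already present; 2 new (0, 0)
  "000100111" → prefix "0001" already present; 5 new (0, 0, 1, 1, 1)
  "010101001" → prefix "0101" already present; 5 new (0, 1, 0, 0, 1)
  "0001" → prefix "0001" already present; 0 new (none)
  "0000" → prefix "000" already present; 1 new (0)
  "0001100000" → prefix "000110000" already present; 1 new (0)
  "0001001101" → prefix "00010011" already present; 2 new (0, 1)
  "00001" → prefix "0000" already present; 1 new (1)
Total nodes = 7 + 3 + 2 + 5 + 5 + 0 + 1 + 1 + 2 + 1 = 27

27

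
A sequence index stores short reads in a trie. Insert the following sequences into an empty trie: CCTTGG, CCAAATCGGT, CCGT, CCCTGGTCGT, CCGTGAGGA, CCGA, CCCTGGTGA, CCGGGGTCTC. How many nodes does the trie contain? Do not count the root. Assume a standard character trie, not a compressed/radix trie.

Trie structure (* marks end of a word):
(root)
└─ C
   └─ C
      ├─ A
      │  └─ A
      │     └─ A
      │        └─ T
      │           └─ C
      │              └─ G
      │                 └─ G
      │                    └─ T *
      ├─ C
      │  └─ T
      │     └─ G
      │        └─ G
      │           └─ T
      │              ├─ C
      │              │  └─ G
      │              │     └─ T *
      │              └─ G
      │                 └─ A *
      ├─ G
      │  ├─ A *
      │  ├─ G
      │  │  └─ G
      │  │     └─ G
      │  │        └─ T
      │  │           └─ C
      │  │              └─ T
      │  │                 └─ C *
      │  └─ T *
      │     └─ G
      │        └─ A
      │           └─ G
      │              └─ G
      │                 └─ A *
      └─ T
         └─ T
            └─ G
               └─ G *
Counting every labelled node above: 39.

39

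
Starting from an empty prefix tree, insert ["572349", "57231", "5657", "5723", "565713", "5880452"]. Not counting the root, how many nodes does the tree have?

18

Trace insertions, counting only characters that open a new branch:
  "572349" → 6 new (5, 7, 2, 3, 4, 9)
  "57231" → prefix "5723" already present; 1 new (1)
  "5657" → prefix "5" already present; 3 new (6, 5, 7)
  "5723" → prefix "5723" already present; 0 new (none)
  "565713" → prefix "5657" already present; 2 new (1, 3)
  "5880452" → prefix "5" already present; 6 new (8, 8, 0, 4, 5, 2)
Total nodes = 6 + 1 + 3 + 0 + 2 + 6 = 18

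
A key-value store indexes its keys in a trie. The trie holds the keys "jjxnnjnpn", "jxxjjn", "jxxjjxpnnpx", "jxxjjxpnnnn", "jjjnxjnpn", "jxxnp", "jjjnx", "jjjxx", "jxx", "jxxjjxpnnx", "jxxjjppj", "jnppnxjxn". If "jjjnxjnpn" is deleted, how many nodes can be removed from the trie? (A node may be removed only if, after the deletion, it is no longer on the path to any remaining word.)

Walk "jjjnxjnpn" from the leaf back toward the root, removing each node that no remaining word uses.
The suffix "jnpn" (4 nodes) is used only by "jjjnxjnpn"; "jjjnx" is itself a stored word, so pruning stops there.
Nodes removed: 4

4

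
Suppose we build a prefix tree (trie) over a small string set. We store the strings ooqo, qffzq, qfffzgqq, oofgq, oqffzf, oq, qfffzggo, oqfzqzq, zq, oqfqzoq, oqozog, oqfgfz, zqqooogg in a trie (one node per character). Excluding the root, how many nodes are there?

For each word, the new-node count is its length minus the longest prefix already in the trie:
  "ooqo" → 4 new (o, o, q, o)
  "qffzq" → 5 new (q, f, f, z, q)
  "qfffzgqq" → prefix "qff" already present; 5 new (f, z, g, q, q)
  "oofgq" → prefix "oo" already present; 3 new (f, g, q)
  "oqffzf" → prefix "o" already present; 5 new (q, f, f, z, f)
  "oq" → prefix "oq" already present; 0 new (none)
  "qfffzggo" → prefix "qfffzg" already present; 2 new (g, o)
  "oqfzqzq" → prefix "oqf" already present; 4 new (z, q, z, q)
  "zq" → 2 new (z, q)
  "oqfqzoq" → prefix "oqf" already present; 4 new (q, z, o, q)
  "oqozog" → prefix "oq" already present; 4 new (o, z, o, g)
  "oqfgfz" → prefix "oqf" already present; 3 new (g, f, z)
  "zqqooogg" → prefix "zq" already present; 6 new (q, o, o, o, g, g)
Total nodes = 4 + 5 + 5 + 3 + 5 + 0 + 2 + 4 + 2 + 4 + 4 + 3 + 6 = 47

47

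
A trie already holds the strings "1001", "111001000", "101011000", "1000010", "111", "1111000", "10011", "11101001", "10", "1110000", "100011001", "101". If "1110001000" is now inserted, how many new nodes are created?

4

"111000" is already a path in the trie; the remaining "1000" must be added.
New nodes needed: |"1110001000"| − 6 = 10 − 6 = 4.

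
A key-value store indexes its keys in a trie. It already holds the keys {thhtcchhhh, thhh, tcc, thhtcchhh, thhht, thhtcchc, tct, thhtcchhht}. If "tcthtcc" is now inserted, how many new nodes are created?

4

The longest prefix of "tcthtcc" already in the trie is "tct" (length 3).
So 7 − 3 = 4 new nodes.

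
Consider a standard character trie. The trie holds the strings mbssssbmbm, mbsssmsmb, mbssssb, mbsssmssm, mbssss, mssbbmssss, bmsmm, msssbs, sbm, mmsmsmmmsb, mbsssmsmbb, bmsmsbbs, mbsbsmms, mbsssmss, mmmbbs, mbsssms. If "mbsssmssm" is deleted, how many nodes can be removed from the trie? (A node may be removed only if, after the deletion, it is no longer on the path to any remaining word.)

1

Walk "mbsssmssm" from the leaf back toward the root, removing each node that no remaining word uses.
The suffix "m" (1 node) is used only by "mbsssmssm"; "mbsssmss" is itself a stored word, so pruning stops there.
Nodes removed: 1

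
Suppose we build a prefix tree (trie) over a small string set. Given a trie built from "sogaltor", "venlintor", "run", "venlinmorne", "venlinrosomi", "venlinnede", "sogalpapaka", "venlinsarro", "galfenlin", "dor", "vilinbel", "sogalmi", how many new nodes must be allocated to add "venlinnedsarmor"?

6

The longest prefix of "venlinnedsarmor" already in the trie is "venlinned" (length 9).
Each of the 6 remaining characters creates one node.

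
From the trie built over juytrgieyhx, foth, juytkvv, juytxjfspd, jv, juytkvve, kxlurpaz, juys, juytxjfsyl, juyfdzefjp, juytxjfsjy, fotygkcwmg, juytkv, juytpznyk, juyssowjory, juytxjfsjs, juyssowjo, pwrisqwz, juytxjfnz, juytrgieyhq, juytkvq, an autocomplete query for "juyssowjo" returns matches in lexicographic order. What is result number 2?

juyssowjory

DFS of the "juyssowjo" subtree visits, in order: "juyssowjo", "juyssowjory"
Position 2: juyssowjory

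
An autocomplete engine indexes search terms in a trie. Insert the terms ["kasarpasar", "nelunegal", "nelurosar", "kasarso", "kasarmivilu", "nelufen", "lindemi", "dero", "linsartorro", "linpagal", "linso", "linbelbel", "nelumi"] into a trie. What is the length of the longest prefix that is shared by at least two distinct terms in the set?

Equivalently: take the maximum, over all pairs, of their longest common prefix length.
"kasarmivilu" and "kasarpasar" agree on "kasar" (5 characters) before diverging; nothing deeper is shared.
Longest shared-prefix length: 5

5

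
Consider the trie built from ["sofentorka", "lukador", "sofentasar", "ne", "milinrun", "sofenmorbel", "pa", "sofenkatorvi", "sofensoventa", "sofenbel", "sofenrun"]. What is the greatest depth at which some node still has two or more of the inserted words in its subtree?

6

Look for the deepest trie node that still has at least two words in its subtree.
e.g. "sofentasar" and "sofentorka" share the prefix "sofent" of length 6; no pair shares a longer one.
Longest shared-prefix length: 6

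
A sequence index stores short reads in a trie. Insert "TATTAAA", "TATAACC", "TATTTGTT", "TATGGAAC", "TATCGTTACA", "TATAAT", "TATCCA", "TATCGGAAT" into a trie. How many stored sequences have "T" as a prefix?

Filter for entries beginning with "T":
Matches: "TATAACC", "TATAAT", "TATCCA", "TATCGGAAT", "TATCGTTACA", "TATGGAAC", "TATTAAA", "TATTTGTT"
Count: 8

8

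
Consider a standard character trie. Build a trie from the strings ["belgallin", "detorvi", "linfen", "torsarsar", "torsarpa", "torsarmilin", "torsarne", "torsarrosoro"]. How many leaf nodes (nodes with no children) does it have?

8

A leaf is a node with no children — equivalently, the end of a word that is not a proper prefix of any other stored word.
Those words: "belgallin", "detorvi", "linfen", "torsarmilin", "torsarne", "torsarpa", "torsarrosoro", "torsarsar"
Leaf count: 8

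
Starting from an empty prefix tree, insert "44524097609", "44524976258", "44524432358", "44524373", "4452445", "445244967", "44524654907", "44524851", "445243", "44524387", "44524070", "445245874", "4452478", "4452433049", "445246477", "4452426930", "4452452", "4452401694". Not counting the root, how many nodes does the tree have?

66

Insert word by word; a character creates a node only if that edge doesn't already exist:
  "44524097609" → 11 new (4, 4, 5, 2, 4, 0, 9, 7, 6, 0, 9)
  "44524976258" → prefix "44524" already present; 6 new (9, 7, 6, 2, 5, 8)
  "44524432358" → prefix "44524" already present; 6 new (4, 3, 2, 3, 5, 8)
  "44524373" → prefix "44524" already present; 3 new (3, 7, 3)
  "4452445" → prefix "445244" already present; 1 new (5)
  "445244967" → prefix "445244" already present; 3 new (9, 6, 7)
  "44524654907" → prefix "44524" already present; 6 new (6, 5, 4, 9, 0, 7)
  "44524851" → prefix "44524" already present; 3 new (8, 5, 1)
  "445243" → prefix "445243" already present; 0 new (none)
  "44524387" → prefix "445243" already present; 2 new (8, 7)
  "44524070" → prefix "445240" already present; 2 new (7, 0)
  "445245874" → prefix "44524" already present; 4 new (5, 8, 7, 4)
  "4452478" → prefix "44524" already present; 2 new (7, 8)
  "4452433049" → prefix "445243" already present; 4 new (3, 0, 4, 9)
  "445246477" → prefix "445246" already present; 3 new (4, 7, 7)
  "4452426930" → prefix "44524" already present; 5 new (2, 6, 9, 3, 0)
  "4452452" → prefix "445245" already present; 1 new (2)
  "4452401694" → prefix "445240" already present; 4 new (1, 6, 9, 4)
Total nodes = 11 + 6 + 6 + 3 + 1 + 3 + 6 + 3 + 0 + 2 + 2 + 4 + 2 + 4 + 3 + 5 + 1 + 4 = 66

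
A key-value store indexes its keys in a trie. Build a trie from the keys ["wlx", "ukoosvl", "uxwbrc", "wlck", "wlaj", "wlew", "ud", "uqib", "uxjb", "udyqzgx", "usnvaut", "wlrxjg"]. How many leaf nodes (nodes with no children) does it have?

Leaves are exactly the stored words that no other stored word extends.
Those words: "udyqzgx", "ukoosvl", "uqib", "usnvaut", "uxjb", "uxwbrc", "wlaj", "wlck", "wlew", "wlrxjg", "wlx"
Leaf count: 11

11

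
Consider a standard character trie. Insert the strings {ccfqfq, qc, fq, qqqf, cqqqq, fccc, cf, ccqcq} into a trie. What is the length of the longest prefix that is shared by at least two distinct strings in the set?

2

Look for the deepest trie node that still has at least two words in its subtree.
e.g. "ccfqfq" and "ccqcq" share the prefix "cc" of length 2; no pair shares a longer one.
Longest shared-prefix length: 2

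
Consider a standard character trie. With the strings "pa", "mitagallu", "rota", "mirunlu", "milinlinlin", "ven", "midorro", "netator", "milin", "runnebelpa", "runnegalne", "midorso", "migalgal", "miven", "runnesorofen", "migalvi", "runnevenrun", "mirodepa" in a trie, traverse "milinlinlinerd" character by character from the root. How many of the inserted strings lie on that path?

Check each prefix of "milinlinlinerd" against the stored set — each match is an end-marker on the path.
Prefixes of the query that are stored words: "milin", "milinlinlin"
Count: 2

2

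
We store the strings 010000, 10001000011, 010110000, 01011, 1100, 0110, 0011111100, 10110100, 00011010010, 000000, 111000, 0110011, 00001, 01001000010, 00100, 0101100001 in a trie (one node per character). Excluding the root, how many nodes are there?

73

For each word, the new-node count is its length minus the longest prefix already in the trie:
  "010000" → 6 new (0, 1, 0, 0, 0, 0)
  "10001000011" → 11 new (1, 0, 0, 0, 1, 0, 0, 0, 0, 1, 1)
  "010110000" → prefix "010" already present; 6 new (1, 1, 0, 0, 0, 0)
  "01011" → prefix "01011" already present; 0 new (none)
  "1100" → prefix "1" already present; 3 new (1, 0, 0)
  "0110" → prefix "01" already present; 2 new (1, 0)
  "0011111100" → prefix "0" already present; 9 new (0, 1, 1, 1, 1, 1, 1, 0, 0)
  "10110100" → prefix "10" already present; 6 new (1, 1, 0, 1, 0, 0)
  "00011010010" → prefix "00" already present; 9 new (0, 1, 1, 0, 1, 0, 0, 1, 0)
  "000000" → prefix "000" already present; 3 new (0, 0, 0)
  "111000" → prefix "11" already present; 4 new (1, 0, 0, 0)
  "0110011" → prefix "0110" already present; 3 new (0, 1, 1)
  "00001" → prefix "0000" already present; 1 new (1)
  "01001000010" → prefix "0100" already present; 7 new (1, 0, 0, 0, 0, 1, 0)
  "00100" → prefix "001" already present; 2 new (0, 0)
  "0101100001" → prefix "010110000" already present; 1 new (1)
Total nodes = 6 + 11 + 6 + 0 + 3 + 2 + 9 + 6 + 9 + 3 + 4 + 3 + 1 + 7 + 2 + 1 = 73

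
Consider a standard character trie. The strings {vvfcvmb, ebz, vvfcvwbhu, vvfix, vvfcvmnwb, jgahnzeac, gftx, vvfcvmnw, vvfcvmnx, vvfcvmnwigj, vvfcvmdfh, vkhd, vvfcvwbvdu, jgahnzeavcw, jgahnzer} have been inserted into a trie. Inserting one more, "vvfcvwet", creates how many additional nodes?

"vvfcvw" is already a path in the trie; the remaining "et" must be added.
Each of the 2 remaining characters creates one node.

2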